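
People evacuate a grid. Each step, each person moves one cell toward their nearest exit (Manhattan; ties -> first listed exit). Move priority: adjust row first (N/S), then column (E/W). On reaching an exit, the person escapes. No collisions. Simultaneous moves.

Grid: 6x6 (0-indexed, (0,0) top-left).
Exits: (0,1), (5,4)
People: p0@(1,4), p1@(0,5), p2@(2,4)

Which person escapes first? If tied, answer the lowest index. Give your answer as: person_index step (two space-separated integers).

Answer: 2 3

Derivation:
Step 1: p0:(1,4)->(0,4) | p1:(0,5)->(0,4) | p2:(2,4)->(3,4)
Step 2: p0:(0,4)->(0,3) | p1:(0,4)->(0,3) | p2:(3,4)->(4,4)
Step 3: p0:(0,3)->(0,2) | p1:(0,3)->(0,2) | p2:(4,4)->(5,4)->EXIT
Step 4: p0:(0,2)->(0,1)->EXIT | p1:(0,2)->(0,1)->EXIT | p2:escaped
Exit steps: [4, 4, 3]
First to escape: p2 at step 3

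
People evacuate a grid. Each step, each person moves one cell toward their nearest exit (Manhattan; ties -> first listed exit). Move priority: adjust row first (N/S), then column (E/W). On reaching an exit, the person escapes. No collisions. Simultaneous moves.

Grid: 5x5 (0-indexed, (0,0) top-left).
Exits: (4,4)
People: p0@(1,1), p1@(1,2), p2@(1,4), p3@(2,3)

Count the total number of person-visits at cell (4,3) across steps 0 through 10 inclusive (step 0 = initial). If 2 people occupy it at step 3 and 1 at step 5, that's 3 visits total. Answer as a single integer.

Step 0: p0@(1,1) p1@(1,2) p2@(1,4) p3@(2,3) -> at (4,3): 0 [-], cum=0
Step 1: p0@(2,1) p1@(2,2) p2@(2,4) p3@(3,3) -> at (4,3): 0 [-], cum=0
Step 2: p0@(3,1) p1@(3,2) p2@(3,4) p3@(4,3) -> at (4,3): 1 [p3], cum=1
Step 3: p0@(4,1) p1@(4,2) p2@ESC p3@ESC -> at (4,3): 0 [-], cum=1
Step 4: p0@(4,2) p1@(4,3) p2@ESC p3@ESC -> at (4,3): 1 [p1], cum=2
Step 5: p0@(4,3) p1@ESC p2@ESC p3@ESC -> at (4,3): 1 [p0], cum=3
Step 6: p0@ESC p1@ESC p2@ESC p3@ESC -> at (4,3): 0 [-], cum=3
Total visits = 3

Answer: 3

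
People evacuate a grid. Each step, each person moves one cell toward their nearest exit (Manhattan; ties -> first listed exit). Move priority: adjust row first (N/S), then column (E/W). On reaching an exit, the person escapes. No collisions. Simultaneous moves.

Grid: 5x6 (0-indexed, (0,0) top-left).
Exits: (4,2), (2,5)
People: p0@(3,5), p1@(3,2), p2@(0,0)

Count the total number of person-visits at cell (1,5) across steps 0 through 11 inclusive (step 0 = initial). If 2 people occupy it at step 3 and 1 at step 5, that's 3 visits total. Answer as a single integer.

Answer: 0

Derivation:
Step 0: p0@(3,5) p1@(3,2) p2@(0,0) -> at (1,5): 0 [-], cum=0
Step 1: p0@ESC p1@ESC p2@(1,0) -> at (1,5): 0 [-], cum=0
Step 2: p0@ESC p1@ESC p2@(2,0) -> at (1,5): 0 [-], cum=0
Step 3: p0@ESC p1@ESC p2@(3,0) -> at (1,5): 0 [-], cum=0
Step 4: p0@ESC p1@ESC p2@(4,0) -> at (1,5): 0 [-], cum=0
Step 5: p0@ESC p1@ESC p2@(4,1) -> at (1,5): 0 [-], cum=0
Step 6: p0@ESC p1@ESC p2@ESC -> at (1,5): 0 [-], cum=0
Total visits = 0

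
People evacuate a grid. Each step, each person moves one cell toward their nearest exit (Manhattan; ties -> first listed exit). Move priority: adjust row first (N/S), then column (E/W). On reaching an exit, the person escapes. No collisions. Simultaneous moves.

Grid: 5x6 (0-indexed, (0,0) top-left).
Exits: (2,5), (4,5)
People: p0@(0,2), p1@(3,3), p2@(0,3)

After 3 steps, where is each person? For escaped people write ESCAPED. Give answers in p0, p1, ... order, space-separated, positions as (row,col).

Step 1: p0:(0,2)->(1,2) | p1:(3,3)->(2,3) | p2:(0,3)->(1,3)
Step 2: p0:(1,2)->(2,2) | p1:(2,3)->(2,4) | p2:(1,3)->(2,3)
Step 3: p0:(2,2)->(2,3) | p1:(2,4)->(2,5)->EXIT | p2:(2,3)->(2,4)

(2,3) ESCAPED (2,4)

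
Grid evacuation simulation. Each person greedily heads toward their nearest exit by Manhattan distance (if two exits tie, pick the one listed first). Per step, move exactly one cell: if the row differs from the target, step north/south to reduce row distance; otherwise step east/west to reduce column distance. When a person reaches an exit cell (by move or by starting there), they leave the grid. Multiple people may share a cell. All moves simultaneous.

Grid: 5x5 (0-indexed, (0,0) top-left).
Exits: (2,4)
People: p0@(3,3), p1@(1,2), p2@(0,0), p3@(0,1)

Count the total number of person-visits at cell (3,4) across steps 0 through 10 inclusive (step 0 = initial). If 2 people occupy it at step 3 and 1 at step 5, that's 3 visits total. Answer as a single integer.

Step 0: p0@(3,3) p1@(1,2) p2@(0,0) p3@(0,1) -> at (3,4): 0 [-], cum=0
Step 1: p0@(2,3) p1@(2,2) p2@(1,0) p3@(1,1) -> at (3,4): 0 [-], cum=0
Step 2: p0@ESC p1@(2,3) p2@(2,0) p3@(2,1) -> at (3,4): 0 [-], cum=0
Step 3: p0@ESC p1@ESC p2@(2,1) p3@(2,2) -> at (3,4): 0 [-], cum=0
Step 4: p0@ESC p1@ESC p2@(2,2) p3@(2,3) -> at (3,4): 0 [-], cum=0
Step 5: p0@ESC p1@ESC p2@(2,3) p3@ESC -> at (3,4): 0 [-], cum=0
Step 6: p0@ESC p1@ESC p2@ESC p3@ESC -> at (3,4): 0 [-], cum=0
Total visits = 0

Answer: 0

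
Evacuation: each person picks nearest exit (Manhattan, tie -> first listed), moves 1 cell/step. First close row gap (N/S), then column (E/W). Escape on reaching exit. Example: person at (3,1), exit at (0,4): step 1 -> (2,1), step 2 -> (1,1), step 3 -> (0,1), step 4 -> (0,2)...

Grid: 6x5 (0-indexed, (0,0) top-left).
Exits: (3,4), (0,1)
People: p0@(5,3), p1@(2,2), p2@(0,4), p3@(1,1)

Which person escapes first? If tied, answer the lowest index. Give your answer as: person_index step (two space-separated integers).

Answer: 3 1

Derivation:
Step 1: p0:(5,3)->(4,3) | p1:(2,2)->(3,2) | p2:(0,4)->(1,4) | p3:(1,1)->(0,1)->EXIT
Step 2: p0:(4,3)->(3,3) | p1:(3,2)->(3,3) | p2:(1,4)->(2,4) | p3:escaped
Step 3: p0:(3,3)->(3,4)->EXIT | p1:(3,3)->(3,4)->EXIT | p2:(2,4)->(3,4)->EXIT | p3:escaped
Exit steps: [3, 3, 3, 1]
First to escape: p3 at step 1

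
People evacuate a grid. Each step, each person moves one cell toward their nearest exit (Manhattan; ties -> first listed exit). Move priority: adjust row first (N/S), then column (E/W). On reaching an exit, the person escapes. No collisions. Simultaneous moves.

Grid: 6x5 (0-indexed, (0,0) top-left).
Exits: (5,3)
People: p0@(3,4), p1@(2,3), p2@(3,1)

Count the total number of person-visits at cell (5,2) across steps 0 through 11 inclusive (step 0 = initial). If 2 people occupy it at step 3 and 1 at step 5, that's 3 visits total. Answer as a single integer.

Answer: 1

Derivation:
Step 0: p0@(3,4) p1@(2,3) p2@(3,1) -> at (5,2): 0 [-], cum=0
Step 1: p0@(4,4) p1@(3,3) p2@(4,1) -> at (5,2): 0 [-], cum=0
Step 2: p0@(5,4) p1@(4,3) p2@(5,1) -> at (5,2): 0 [-], cum=0
Step 3: p0@ESC p1@ESC p2@(5,2) -> at (5,2): 1 [p2], cum=1
Step 4: p0@ESC p1@ESC p2@ESC -> at (5,2): 0 [-], cum=1
Total visits = 1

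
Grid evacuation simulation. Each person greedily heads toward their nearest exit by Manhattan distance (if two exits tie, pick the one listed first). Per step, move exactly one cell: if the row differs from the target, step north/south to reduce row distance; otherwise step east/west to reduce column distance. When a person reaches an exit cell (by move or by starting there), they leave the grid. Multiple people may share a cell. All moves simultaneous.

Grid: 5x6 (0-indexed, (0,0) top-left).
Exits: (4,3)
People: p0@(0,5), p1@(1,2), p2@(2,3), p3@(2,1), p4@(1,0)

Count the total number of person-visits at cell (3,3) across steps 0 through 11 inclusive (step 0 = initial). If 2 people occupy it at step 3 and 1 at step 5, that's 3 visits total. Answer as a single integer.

Step 0: p0@(0,5) p1@(1,2) p2@(2,3) p3@(2,1) p4@(1,0) -> at (3,3): 0 [-], cum=0
Step 1: p0@(1,5) p1@(2,2) p2@(3,3) p3@(3,1) p4@(2,0) -> at (3,3): 1 [p2], cum=1
Step 2: p0@(2,5) p1@(3,2) p2@ESC p3@(4,1) p4@(3,0) -> at (3,3): 0 [-], cum=1
Step 3: p0@(3,5) p1@(4,2) p2@ESC p3@(4,2) p4@(4,0) -> at (3,3): 0 [-], cum=1
Step 4: p0@(4,5) p1@ESC p2@ESC p3@ESC p4@(4,1) -> at (3,3): 0 [-], cum=1
Step 5: p0@(4,4) p1@ESC p2@ESC p3@ESC p4@(4,2) -> at (3,3): 0 [-], cum=1
Step 6: p0@ESC p1@ESC p2@ESC p3@ESC p4@ESC -> at (3,3): 0 [-], cum=1
Total visits = 1

Answer: 1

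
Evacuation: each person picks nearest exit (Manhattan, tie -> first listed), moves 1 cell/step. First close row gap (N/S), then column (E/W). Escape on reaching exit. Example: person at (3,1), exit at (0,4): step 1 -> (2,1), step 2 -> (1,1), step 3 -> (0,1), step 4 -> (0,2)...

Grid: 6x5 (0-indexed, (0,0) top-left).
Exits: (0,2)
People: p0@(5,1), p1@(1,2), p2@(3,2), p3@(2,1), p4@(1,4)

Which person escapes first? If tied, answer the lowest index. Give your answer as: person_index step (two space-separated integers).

Answer: 1 1

Derivation:
Step 1: p0:(5,1)->(4,1) | p1:(1,2)->(0,2)->EXIT | p2:(3,2)->(2,2) | p3:(2,1)->(1,1) | p4:(1,4)->(0,4)
Step 2: p0:(4,1)->(3,1) | p1:escaped | p2:(2,2)->(1,2) | p3:(1,1)->(0,1) | p4:(0,4)->(0,3)
Step 3: p0:(3,1)->(2,1) | p1:escaped | p2:(1,2)->(0,2)->EXIT | p3:(0,1)->(0,2)->EXIT | p4:(0,3)->(0,2)->EXIT
Step 4: p0:(2,1)->(1,1) | p1:escaped | p2:escaped | p3:escaped | p4:escaped
Step 5: p0:(1,1)->(0,1) | p1:escaped | p2:escaped | p3:escaped | p4:escaped
Step 6: p0:(0,1)->(0,2)->EXIT | p1:escaped | p2:escaped | p3:escaped | p4:escaped
Exit steps: [6, 1, 3, 3, 3]
First to escape: p1 at step 1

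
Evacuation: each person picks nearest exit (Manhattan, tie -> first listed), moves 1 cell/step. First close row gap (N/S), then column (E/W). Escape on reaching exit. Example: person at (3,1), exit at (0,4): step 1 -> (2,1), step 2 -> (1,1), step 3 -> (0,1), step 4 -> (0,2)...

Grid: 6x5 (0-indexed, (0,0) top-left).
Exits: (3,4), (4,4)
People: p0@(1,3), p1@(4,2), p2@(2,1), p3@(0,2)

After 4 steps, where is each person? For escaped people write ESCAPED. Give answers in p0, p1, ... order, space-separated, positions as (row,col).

Step 1: p0:(1,3)->(2,3) | p1:(4,2)->(4,3) | p2:(2,1)->(3,1) | p3:(0,2)->(1,2)
Step 2: p0:(2,3)->(3,3) | p1:(4,3)->(4,4)->EXIT | p2:(3,1)->(3,2) | p3:(1,2)->(2,2)
Step 3: p0:(3,3)->(3,4)->EXIT | p1:escaped | p2:(3,2)->(3,3) | p3:(2,2)->(3,2)
Step 4: p0:escaped | p1:escaped | p2:(3,3)->(3,4)->EXIT | p3:(3,2)->(3,3)

ESCAPED ESCAPED ESCAPED (3,3)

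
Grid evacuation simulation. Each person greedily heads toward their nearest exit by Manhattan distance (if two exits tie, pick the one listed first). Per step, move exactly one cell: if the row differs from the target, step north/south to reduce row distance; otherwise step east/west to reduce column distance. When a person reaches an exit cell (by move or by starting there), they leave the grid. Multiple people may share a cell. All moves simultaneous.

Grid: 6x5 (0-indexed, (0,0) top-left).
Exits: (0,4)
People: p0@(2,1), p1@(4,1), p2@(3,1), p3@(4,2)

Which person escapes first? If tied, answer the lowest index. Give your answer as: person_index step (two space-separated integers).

Step 1: p0:(2,1)->(1,1) | p1:(4,1)->(3,1) | p2:(3,1)->(2,1) | p3:(4,2)->(3,2)
Step 2: p0:(1,1)->(0,1) | p1:(3,1)->(2,1) | p2:(2,1)->(1,1) | p3:(3,2)->(2,2)
Step 3: p0:(0,1)->(0,2) | p1:(2,1)->(1,1) | p2:(1,1)->(0,1) | p3:(2,2)->(1,2)
Step 4: p0:(0,2)->(0,3) | p1:(1,1)->(0,1) | p2:(0,1)->(0,2) | p3:(1,2)->(0,2)
Step 5: p0:(0,3)->(0,4)->EXIT | p1:(0,1)->(0,2) | p2:(0,2)->(0,3) | p3:(0,2)->(0,3)
Step 6: p0:escaped | p1:(0,2)->(0,3) | p2:(0,3)->(0,4)->EXIT | p3:(0,3)->(0,4)->EXIT
Step 7: p0:escaped | p1:(0,3)->(0,4)->EXIT | p2:escaped | p3:escaped
Exit steps: [5, 7, 6, 6]
First to escape: p0 at step 5

Answer: 0 5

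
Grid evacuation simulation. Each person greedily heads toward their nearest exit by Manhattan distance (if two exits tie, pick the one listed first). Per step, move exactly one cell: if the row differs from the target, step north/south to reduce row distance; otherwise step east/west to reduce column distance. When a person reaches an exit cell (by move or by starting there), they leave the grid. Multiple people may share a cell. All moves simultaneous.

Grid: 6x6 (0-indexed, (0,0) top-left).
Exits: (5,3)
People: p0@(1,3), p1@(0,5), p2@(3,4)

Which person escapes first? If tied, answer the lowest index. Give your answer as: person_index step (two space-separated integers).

Answer: 2 3

Derivation:
Step 1: p0:(1,3)->(2,3) | p1:(0,5)->(1,5) | p2:(3,4)->(4,4)
Step 2: p0:(2,3)->(3,3) | p1:(1,5)->(2,5) | p2:(4,4)->(5,4)
Step 3: p0:(3,3)->(4,3) | p1:(2,5)->(3,5) | p2:(5,4)->(5,3)->EXIT
Step 4: p0:(4,3)->(5,3)->EXIT | p1:(3,5)->(4,5) | p2:escaped
Step 5: p0:escaped | p1:(4,5)->(5,5) | p2:escaped
Step 6: p0:escaped | p1:(5,5)->(5,4) | p2:escaped
Step 7: p0:escaped | p1:(5,4)->(5,3)->EXIT | p2:escaped
Exit steps: [4, 7, 3]
First to escape: p2 at step 3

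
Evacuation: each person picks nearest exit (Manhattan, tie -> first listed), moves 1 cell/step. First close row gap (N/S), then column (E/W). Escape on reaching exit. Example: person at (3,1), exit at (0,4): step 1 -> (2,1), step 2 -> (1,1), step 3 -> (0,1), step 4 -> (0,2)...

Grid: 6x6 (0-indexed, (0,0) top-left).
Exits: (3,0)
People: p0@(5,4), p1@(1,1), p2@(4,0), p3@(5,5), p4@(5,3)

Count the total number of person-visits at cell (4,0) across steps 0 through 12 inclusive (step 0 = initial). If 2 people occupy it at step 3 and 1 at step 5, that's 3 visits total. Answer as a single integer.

Step 0: p0@(5,4) p1@(1,1) p2@(4,0) p3@(5,5) p4@(5,3) -> at (4,0): 1 [p2], cum=1
Step 1: p0@(4,4) p1@(2,1) p2@ESC p3@(4,5) p4@(4,3) -> at (4,0): 0 [-], cum=1
Step 2: p0@(3,4) p1@(3,1) p2@ESC p3@(3,5) p4@(3,3) -> at (4,0): 0 [-], cum=1
Step 3: p0@(3,3) p1@ESC p2@ESC p3@(3,4) p4@(3,2) -> at (4,0): 0 [-], cum=1
Step 4: p0@(3,2) p1@ESC p2@ESC p3@(3,3) p4@(3,1) -> at (4,0): 0 [-], cum=1
Step 5: p0@(3,1) p1@ESC p2@ESC p3@(3,2) p4@ESC -> at (4,0): 0 [-], cum=1
Step 6: p0@ESC p1@ESC p2@ESC p3@(3,1) p4@ESC -> at (4,0): 0 [-], cum=1
Step 7: p0@ESC p1@ESC p2@ESC p3@ESC p4@ESC -> at (4,0): 0 [-], cum=1
Total visits = 1

Answer: 1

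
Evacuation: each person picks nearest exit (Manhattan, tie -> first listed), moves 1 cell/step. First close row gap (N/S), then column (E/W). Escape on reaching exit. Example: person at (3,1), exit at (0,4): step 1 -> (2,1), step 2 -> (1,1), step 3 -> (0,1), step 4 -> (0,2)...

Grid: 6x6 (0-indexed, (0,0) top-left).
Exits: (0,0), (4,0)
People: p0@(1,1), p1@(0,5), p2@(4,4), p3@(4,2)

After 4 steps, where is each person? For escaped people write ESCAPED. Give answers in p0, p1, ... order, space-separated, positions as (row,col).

Step 1: p0:(1,1)->(0,1) | p1:(0,5)->(0,4) | p2:(4,4)->(4,3) | p3:(4,2)->(4,1)
Step 2: p0:(0,1)->(0,0)->EXIT | p1:(0,4)->(0,3) | p2:(4,3)->(4,2) | p3:(4,1)->(4,0)->EXIT
Step 3: p0:escaped | p1:(0,3)->(0,2) | p2:(4,2)->(4,1) | p3:escaped
Step 4: p0:escaped | p1:(0,2)->(0,1) | p2:(4,1)->(4,0)->EXIT | p3:escaped

ESCAPED (0,1) ESCAPED ESCAPED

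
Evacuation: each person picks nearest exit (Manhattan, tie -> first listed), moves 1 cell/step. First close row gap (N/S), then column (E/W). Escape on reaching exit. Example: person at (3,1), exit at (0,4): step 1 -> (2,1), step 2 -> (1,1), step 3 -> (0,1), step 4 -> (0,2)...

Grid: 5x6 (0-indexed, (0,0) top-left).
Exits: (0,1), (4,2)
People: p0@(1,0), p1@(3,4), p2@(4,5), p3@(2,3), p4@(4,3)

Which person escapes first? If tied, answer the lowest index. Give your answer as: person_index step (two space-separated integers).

Step 1: p0:(1,0)->(0,0) | p1:(3,4)->(4,4) | p2:(4,5)->(4,4) | p3:(2,3)->(3,3) | p4:(4,3)->(4,2)->EXIT
Step 2: p0:(0,0)->(0,1)->EXIT | p1:(4,4)->(4,3) | p2:(4,4)->(4,3) | p3:(3,3)->(4,3) | p4:escaped
Step 3: p0:escaped | p1:(4,3)->(4,2)->EXIT | p2:(4,3)->(4,2)->EXIT | p3:(4,3)->(4,2)->EXIT | p4:escaped
Exit steps: [2, 3, 3, 3, 1]
First to escape: p4 at step 1

Answer: 4 1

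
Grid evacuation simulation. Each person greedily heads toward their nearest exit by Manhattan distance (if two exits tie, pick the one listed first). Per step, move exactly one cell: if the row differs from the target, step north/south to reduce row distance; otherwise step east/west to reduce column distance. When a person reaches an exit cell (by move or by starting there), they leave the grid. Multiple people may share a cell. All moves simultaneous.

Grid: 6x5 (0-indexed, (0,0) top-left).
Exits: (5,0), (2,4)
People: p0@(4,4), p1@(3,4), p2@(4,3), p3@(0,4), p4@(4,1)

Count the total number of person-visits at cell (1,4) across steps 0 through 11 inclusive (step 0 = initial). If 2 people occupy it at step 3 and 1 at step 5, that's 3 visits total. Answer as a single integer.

Answer: 1

Derivation:
Step 0: p0@(4,4) p1@(3,4) p2@(4,3) p3@(0,4) p4@(4,1) -> at (1,4): 0 [-], cum=0
Step 1: p0@(3,4) p1@ESC p2@(3,3) p3@(1,4) p4@(5,1) -> at (1,4): 1 [p3], cum=1
Step 2: p0@ESC p1@ESC p2@(2,3) p3@ESC p4@ESC -> at (1,4): 0 [-], cum=1
Step 3: p0@ESC p1@ESC p2@ESC p3@ESC p4@ESC -> at (1,4): 0 [-], cum=1
Total visits = 1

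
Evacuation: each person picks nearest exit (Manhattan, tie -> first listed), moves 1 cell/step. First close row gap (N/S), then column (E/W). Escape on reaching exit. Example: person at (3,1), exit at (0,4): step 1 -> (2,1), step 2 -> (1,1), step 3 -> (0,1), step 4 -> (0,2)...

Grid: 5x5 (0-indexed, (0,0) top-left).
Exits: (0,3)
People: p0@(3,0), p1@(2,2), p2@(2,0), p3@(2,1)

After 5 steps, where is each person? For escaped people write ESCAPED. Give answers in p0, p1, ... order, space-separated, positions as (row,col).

Step 1: p0:(3,0)->(2,0) | p1:(2,2)->(1,2) | p2:(2,0)->(1,0) | p3:(2,1)->(1,1)
Step 2: p0:(2,0)->(1,0) | p1:(1,2)->(0,2) | p2:(1,0)->(0,0) | p3:(1,1)->(0,1)
Step 3: p0:(1,0)->(0,0) | p1:(0,2)->(0,3)->EXIT | p2:(0,0)->(0,1) | p3:(0,1)->(0,2)
Step 4: p0:(0,0)->(0,1) | p1:escaped | p2:(0,1)->(0,2) | p3:(0,2)->(0,3)->EXIT
Step 5: p0:(0,1)->(0,2) | p1:escaped | p2:(0,2)->(0,3)->EXIT | p3:escaped

(0,2) ESCAPED ESCAPED ESCAPED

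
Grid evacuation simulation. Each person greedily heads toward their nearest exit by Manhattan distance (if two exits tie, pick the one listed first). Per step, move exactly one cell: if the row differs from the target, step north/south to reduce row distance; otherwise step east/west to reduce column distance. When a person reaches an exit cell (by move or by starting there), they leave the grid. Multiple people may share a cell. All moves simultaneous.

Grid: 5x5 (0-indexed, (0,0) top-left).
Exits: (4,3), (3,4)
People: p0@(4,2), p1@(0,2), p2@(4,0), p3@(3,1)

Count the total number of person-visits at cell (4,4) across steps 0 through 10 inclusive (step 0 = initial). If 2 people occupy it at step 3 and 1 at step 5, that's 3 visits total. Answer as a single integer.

Step 0: p0@(4,2) p1@(0,2) p2@(4,0) p3@(3,1) -> at (4,4): 0 [-], cum=0
Step 1: p0@ESC p1@(1,2) p2@(4,1) p3@(4,1) -> at (4,4): 0 [-], cum=0
Step 2: p0@ESC p1@(2,2) p2@(4,2) p3@(4,2) -> at (4,4): 0 [-], cum=0
Step 3: p0@ESC p1@(3,2) p2@ESC p3@ESC -> at (4,4): 0 [-], cum=0
Step 4: p0@ESC p1@(4,2) p2@ESC p3@ESC -> at (4,4): 0 [-], cum=0
Step 5: p0@ESC p1@ESC p2@ESC p3@ESC -> at (4,4): 0 [-], cum=0
Total visits = 0

Answer: 0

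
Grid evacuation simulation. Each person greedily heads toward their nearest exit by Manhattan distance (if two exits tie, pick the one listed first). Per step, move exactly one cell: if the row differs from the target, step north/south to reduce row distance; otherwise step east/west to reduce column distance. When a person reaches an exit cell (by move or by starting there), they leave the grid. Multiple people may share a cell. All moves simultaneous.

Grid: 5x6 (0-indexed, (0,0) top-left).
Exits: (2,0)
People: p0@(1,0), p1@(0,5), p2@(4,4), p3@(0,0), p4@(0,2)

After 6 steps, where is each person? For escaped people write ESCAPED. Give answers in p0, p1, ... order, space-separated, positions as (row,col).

Step 1: p0:(1,0)->(2,0)->EXIT | p1:(0,5)->(1,5) | p2:(4,4)->(3,4) | p3:(0,0)->(1,0) | p4:(0,2)->(1,2)
Step 2: p0:escaped | p1:(1,5)->(2,5) | p2:(3,4)->(2,4) | p3:(1,0)->(2,0)->EXIT | p4:(1,2)->(2,2)
Step 3: p0:escaped | p1:(2,5)->(2,4) | p2:(2,4)->(2,3) | p3:escaped | p4:(2,2)->(2,1)
Step 4: p0:escaped | p1:(2,4)->(2,3) | p2:(2,3)->(2,2) | p3:escaped | p4:(2,1)->(2,0)->EXIT
Step 5: p0:escaped | p1:(2,3)->(2,2) | p2:(2,2)->(2,1) | p3:escaped | p4:escaped
Step 6: p0:escaped | p1:(2,2)->(2,1) | p2:(2,1)->(2,0)->EXIT | p3:escaped | p4:escaped

ESCAPED (2,1) ESCAPED ESCAPED ESCAPED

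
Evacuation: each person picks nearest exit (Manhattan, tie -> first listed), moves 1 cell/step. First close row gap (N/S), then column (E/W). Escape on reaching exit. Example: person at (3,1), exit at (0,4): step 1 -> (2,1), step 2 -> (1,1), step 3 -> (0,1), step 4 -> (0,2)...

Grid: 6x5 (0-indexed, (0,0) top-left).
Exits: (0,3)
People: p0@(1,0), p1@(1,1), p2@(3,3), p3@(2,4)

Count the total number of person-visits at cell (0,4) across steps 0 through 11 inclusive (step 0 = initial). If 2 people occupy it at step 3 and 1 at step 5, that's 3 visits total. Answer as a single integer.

Step 0: p0@(1,0) p1@(1,1) p2@(3,3) p3@(2,4) -> at (0,4): 0 [-], cum=0
Step 1: p0@(0,0) p1@(0,1) p2@(2,3) p3@(1,4) -> at (0,4): 0 [-], cum=0
Step 2: p0@(0,1) p1@(0,2) p2@(1,3) p3@(0,4) -> at (0,4): 1 [p3], cum=1
Step 3: p0@(0,2) p1@ESC p2@ESC p3@ESC -> at (0,4): 0 [-], cum=1
Step 4: p0@ESC p1@ESC p2@ESC p3@ESC -> at (0,4): 0 [-], cum=1
Total visits = 1

Answer: 1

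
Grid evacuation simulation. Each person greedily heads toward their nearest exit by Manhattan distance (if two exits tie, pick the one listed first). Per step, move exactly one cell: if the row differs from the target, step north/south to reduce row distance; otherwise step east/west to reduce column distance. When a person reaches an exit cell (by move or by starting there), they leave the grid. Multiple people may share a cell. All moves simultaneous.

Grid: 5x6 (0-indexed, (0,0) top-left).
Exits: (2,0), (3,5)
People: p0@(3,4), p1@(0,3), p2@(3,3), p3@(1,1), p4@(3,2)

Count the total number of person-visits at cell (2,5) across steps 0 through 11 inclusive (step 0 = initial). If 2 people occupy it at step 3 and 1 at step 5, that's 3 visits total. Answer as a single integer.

Answer: 0

Derivation:
Step 0: p0@(3,4) p1@(0,3) p2@(3,3) p3@(1,1) p4@(3,2) -> at (2,5): 0 [-], cum=0
Step 1: p0@ESC p1@(1,3) p2@(3,4) p3@(2,1) p4@(2,2) -> at (2,5): 0 [-], cum=0
Step 2: p0@ESC p1@(2,3) p2@ESC p3@ESC p4@(2,1) -> at (2,5): 0 [-], cum=0
Step 3: p0@ESC p1@(2,2) p2@ESC p3@ESC p4@ESC -> at (2,5): 0 [-], cum=0
Step 4: p0@ESC p1@(2,1) p2@ESC p3@ESC p4@ESC -> at (2,5): 0 [-], cum=0
Step 5: p0@ESC p1@ESC p2@ESC p3@ESC p4@ESC -> at (2,5): 0 [-], cum=0
Total visits = 0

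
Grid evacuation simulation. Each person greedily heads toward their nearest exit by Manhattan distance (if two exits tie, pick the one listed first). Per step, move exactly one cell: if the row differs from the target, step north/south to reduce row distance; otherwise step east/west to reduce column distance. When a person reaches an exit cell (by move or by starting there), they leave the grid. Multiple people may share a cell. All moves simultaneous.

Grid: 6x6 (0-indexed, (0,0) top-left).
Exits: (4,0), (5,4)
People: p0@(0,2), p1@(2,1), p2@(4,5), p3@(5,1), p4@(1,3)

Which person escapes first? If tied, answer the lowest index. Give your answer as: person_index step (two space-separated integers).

Step 1: p0:(0,2)->(1,2) | p1:(2,1)->(3,1) | p2:(4,5)->(5,5) | p3:(5,1)->(4,1) | p4:(1,3)->(2,3)
Step 2: p0:(1,2)->(2,2) | p1:(3,1)->(4,1) | p2:(5,5)->(5,4)->EXIT | p3:(4,1)->(4,0)->EXIT | p4:(2,3)->(3,3)
Step 3: p0:(2,2)->(3,2) | p1:(4,1)->(4,0)->EXIT | p2:escaped | p3:escaped | p4:(3,3)->(4,3)
Step 4: p0:(3,2)->(4,2) | p1:escaped | p2:escaped | p3:escaped | p4:(4,3)->(5,3)
Step 5: p0:(4,2)->(4,1) | p1:escaped | p2:escaped | p3:escaped | p4:(5,3)->(5,4)->EXIT
Step 6: p0:(4,1)->(4,0)->EXIT | p1:escaped | p2:escaped | p3:escaped | p4:escaped
Exit steps: [6, 3, 2, 2, 5]
First to escape: p2 at step 2

Answer: 2 2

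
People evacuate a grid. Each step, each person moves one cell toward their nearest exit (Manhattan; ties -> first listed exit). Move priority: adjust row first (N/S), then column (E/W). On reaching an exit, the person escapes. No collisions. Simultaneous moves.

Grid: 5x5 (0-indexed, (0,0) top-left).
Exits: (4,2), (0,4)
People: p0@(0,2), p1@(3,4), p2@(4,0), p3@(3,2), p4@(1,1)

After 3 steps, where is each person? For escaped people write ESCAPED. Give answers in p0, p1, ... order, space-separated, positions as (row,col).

Step 1: p0:(0,2)->(0,3) | p1:(3,4)->(4,4) | p2:(4,0)->(4,1) | p3:(3,2)->(4,2)->EXIT | p4:(1,1)->(2,1)
Step 2: p0:(0,3)->(0,4)->EXIT | p1:(4,4)->(4,3) | p2:(4,1)->(4,2)->EXIT | p3:escaped | p4:(2,1)->(3,1)
Step 3: p0:escaped | p1:(4,3)->(4,2)->EXIT | p2:escaped | p3:escaped | p4:(3,1)->(4,1)

ESCAPED ESCAPED ESCAPED ESCAPED (4,1)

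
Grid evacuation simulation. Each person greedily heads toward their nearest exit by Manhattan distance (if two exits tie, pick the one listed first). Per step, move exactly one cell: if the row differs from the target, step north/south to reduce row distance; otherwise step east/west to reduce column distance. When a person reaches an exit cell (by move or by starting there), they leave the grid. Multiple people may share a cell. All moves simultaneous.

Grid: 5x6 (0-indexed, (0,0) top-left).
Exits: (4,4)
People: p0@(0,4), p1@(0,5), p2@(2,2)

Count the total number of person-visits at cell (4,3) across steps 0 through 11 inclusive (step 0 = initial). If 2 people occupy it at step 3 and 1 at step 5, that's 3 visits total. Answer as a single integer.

Answer: 1

Derivation:
Step 0: p0@(0,4) p1@(0,5) p2@(2,2) -> at (4,3): 0 [-], cum=0
Step 1: p0@(1,4) p1@(1,5) p2@(3,2) -> at (4,3): 0 [-], cum=0
Step 2: p0@(2,4) p1@(2,5) p2@(4,2) -> at (4,3): 0 [-], cum=0
Step 3: p0@(3,4) p1@(3,5) p2@(4,3) -> at (4,3): 1 [p2], cum=1
Step 4: p0@ESC p1@(4,5) p2@ESC -> at (4,3): 0 [-], cum=1
Step 5: p0@ESC p1@ESC p2@ESC -> at (4,3): 0 [-], cum=1
Total visits = 1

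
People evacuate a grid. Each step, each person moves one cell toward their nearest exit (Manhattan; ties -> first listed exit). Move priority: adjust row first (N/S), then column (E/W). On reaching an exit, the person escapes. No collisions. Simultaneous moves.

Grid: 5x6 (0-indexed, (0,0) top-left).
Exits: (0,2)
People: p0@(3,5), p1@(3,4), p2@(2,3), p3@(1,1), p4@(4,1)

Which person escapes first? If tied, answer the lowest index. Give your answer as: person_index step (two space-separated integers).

Answer: 3 2

Derivation:
Step 1: p0:(3,5)->(2,5) | p1:(3,4)->(2,4) | p2:(2,3)->(1,3) | p3:(1,1)->(0,1) | p4:(4,1)->(3,1)
Step 2: p0:(2,5)->(1,5) | p1:(2,4)->(1,4) | p2:(1,3)->(0,3) | p3:(0,1)->(0,2)->EXIT | p4:(3,1)->(2,1)
Step 3: p0:(1,5)->(0,5) | p1:(1,4)->(0,4) | p2:(0,3)->(0,2)->EXIT | p3:escaped | p4:(2,1)->(1,1)
Step 4: p0:(0,5)->(0,4) | p1:(0,4)->(0,3) | p2:escaped | p3:escaped | p4:(1,1)->(0,1)
Step 5: p0:(0,4)->(0,3) | p1:(0,3)->(0,2)->EXIT | p2:escaped | p3:escaped | p4:(0,1)->(0,2)->EXIT
Step 6: p0:(0,3)->(0,2)->EXIT | p1:escaped | p2:escaped | p3:escaped | p4:escaped
Exit steps: [6, 5, 3, 2, 5]
First to escape: p3 at step 2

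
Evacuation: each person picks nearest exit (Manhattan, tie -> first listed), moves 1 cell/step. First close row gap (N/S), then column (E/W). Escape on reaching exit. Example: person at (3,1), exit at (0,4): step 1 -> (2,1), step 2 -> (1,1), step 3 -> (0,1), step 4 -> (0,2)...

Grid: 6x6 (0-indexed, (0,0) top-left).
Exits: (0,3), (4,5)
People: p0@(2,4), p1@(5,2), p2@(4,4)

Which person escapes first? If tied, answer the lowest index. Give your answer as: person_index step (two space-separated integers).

Step 1: p0:(2,4)->(1,4) | p1:(5,2)->(4,2) | p2:(4,4)->(4,5)->EXIT
Step 2: p0:(1,4)->(0,4) | p1:(4,2)->(4,3) | p2:escaped
Step 3: p0:(0,4)->(0,3)->EXIT | p1:(4,3)->(4,4) | p2:escaped
Step 4: p0:escaped | p1:(4,4)->(4,5)->EXIT | p2:escaped
Exit steps: [3, 4, 1]
First to escape: p2 at step 1

Answer: 2 1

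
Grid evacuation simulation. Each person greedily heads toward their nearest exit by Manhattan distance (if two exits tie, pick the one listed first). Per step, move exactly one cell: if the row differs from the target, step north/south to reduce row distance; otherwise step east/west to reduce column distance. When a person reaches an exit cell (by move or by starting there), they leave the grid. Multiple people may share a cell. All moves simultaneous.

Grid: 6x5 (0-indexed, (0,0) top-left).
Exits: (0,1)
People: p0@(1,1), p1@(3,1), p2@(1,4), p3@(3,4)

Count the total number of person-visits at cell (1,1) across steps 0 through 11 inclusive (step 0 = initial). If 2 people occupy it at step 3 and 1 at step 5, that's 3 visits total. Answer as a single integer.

Answer: 2

Derivation:
Step 0: p0@(1,1) p1@(3,1) p2@(1,4) p3@(3,4) -> at (1,1): 1 [p0], cum=1
Step 1: p0@ESC p1@(2,1) p2@(0,4) p3@(2,4) -> at (1,1): 0 [-], cum=1
Step 2: p0@ESC p1@(1,1) p2@(0,3) p3@(1,4) -> at (1,1): 1 [p1], cum=2
Step 3: p0@ESC p1@ESC p2@(0,2) p3@(0,4) -> at (1,1): 0 [-], cum=2
Step 4: p0@ESC p1@ESC p2@ESC p3@(0,3) -> at (1,1): 0 [-], cum=2
Step 5: p0@ESC p1@ESC p2@ESC p3@(0,2) -> at (1,1): 0 [-], cum=2
Step 6: p0@ESC p1@ESC p2@ESC p3@ESC -> at (1,1): 0 [-], cum=2
Total visits = 2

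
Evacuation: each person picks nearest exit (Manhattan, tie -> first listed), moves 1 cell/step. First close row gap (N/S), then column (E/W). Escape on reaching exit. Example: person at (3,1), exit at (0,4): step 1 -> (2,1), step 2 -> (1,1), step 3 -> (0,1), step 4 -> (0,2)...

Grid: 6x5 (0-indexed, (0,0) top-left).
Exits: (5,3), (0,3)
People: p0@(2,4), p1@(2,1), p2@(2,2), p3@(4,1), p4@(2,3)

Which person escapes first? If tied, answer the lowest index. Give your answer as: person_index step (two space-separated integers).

Answer: 4 2

Derivation:
Step 1: p0:(2,4)->(1,4) | p1:(2,1)->(1,1) | p2:(2,2)->(1,2) | p3:(4,1)->(5,1) | p4:(2,3)->(1,3)
Step 2: p0:(1,4)->(0,4) | p1:(1,1)->(0,1) | p2:(1,2)->(0,2) | p3:(5,1)->(5,2) | p4:(1,3)->(0,3)->EXIT
Step 3: p0:(0,4)->(0,3)->EXIT | p1:(0,1)->(0,2) | p2:(0,2)->(0,3)->EXIT | p3:(5,2)->(5,3)->EXIT | p4:escaped
Step 4: p0:escaped | p1:(0,2)->(0,3)->EXIT | p2:escaped | p3:escaped | p4:escaped
Exit steps: [3, 4, 3, 3, 2]
First to escape: p4 at step 2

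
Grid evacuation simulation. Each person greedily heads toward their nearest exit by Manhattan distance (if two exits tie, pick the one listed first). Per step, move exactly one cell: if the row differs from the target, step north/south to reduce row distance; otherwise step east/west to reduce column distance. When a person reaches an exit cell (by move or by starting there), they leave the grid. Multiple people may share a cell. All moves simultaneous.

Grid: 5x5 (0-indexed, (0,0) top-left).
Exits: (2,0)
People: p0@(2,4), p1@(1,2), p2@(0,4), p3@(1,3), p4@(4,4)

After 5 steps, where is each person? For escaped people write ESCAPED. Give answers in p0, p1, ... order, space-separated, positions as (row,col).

Step 1: p0:(2,4)->(2,3) | p1:(1,2)->(2,2) | p2:(0,4)->(1,4) | p3:(1,3)->(2,3) | p4:(4,4)->(3,4)
Step 2: p0:(2,3)->(2,2) | p1:(2,2)->(2,1) | p2:(1,4)->(2,4) | p3:(2,3)->(2,2) | p4:(3,4)->(2,4)
Step 3: p0:(2,2)->(2,1) | p1:(2,1)->(2,0)->EXIT | p2:(2,4)->(2,3) | p3:(2,2)->(2,1) | p4:(2,4)->(2,3)
Step 4: p0:(2,1)->(2,0)->EXIT | p1:escaped | p2:(2,3)->(2,2) | p3:(2,1)->(2,0)->EXIT | p4:(2,3)->(2,2)
Step 5: p0:escaped | p1:escaped | p2:(2,2)->(2,1) | p3:escaped | p4:(2,2)->(2,1)

ESCAPED ESCAPED (2,1) ESCAPED (2,1)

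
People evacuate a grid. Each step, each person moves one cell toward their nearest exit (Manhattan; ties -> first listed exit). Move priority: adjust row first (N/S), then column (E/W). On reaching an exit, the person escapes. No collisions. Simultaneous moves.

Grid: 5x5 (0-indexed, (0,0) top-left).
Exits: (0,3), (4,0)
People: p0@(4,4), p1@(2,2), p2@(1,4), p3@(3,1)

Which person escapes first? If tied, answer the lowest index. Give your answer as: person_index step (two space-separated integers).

Step 1: p0:(4,4)->(4,3) | p1:(2,2)->(1,2) | p2:(1,4)->(0,4) | p3:(3,1)->(4,1)
Step 2: p0:(4,3)->(4,2) | p1:(1,2)->(0,2) | p2:(0,4)->(0,3)->EXIT | p3:(4,1)->(4,0)->EXIT
Step 3: p0:(4,2)->(4,1) | p1:(0,2)->(0,3)->EXIT | p2:escaped | p3:escaped
Step 4: p0:(4,1)->(4,0)->EXIT | p1:escaped | p2:escaped | p3:escaped
Exit steps: [4, 3, 2, 2]
First to escape: p2 at step 2

Answer: 2 2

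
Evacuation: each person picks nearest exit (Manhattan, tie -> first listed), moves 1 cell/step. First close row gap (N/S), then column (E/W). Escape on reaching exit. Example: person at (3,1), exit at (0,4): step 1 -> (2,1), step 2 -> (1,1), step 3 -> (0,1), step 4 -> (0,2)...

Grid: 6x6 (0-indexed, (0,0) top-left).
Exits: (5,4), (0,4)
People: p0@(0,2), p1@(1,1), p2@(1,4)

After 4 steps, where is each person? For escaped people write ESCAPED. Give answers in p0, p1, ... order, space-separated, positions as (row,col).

Step 1: p0:(0,2)->(0,3) | p1:(1,1)->(0,1) | p2:(1,4)->(0,4)->EXIT
Step 2: p0:(0,3)->(0,4)->EXIT | p1:(0,1)->(0,2) | p2:escaped
Step 3: p0:escaped | p1:(0,2)->(0,3) | p2:escaped
Step 4: p0:escaped | p1:(0,3)->(0,4)->EXIT | p2:escaped

ESCAPED ESCAPED ESCAPED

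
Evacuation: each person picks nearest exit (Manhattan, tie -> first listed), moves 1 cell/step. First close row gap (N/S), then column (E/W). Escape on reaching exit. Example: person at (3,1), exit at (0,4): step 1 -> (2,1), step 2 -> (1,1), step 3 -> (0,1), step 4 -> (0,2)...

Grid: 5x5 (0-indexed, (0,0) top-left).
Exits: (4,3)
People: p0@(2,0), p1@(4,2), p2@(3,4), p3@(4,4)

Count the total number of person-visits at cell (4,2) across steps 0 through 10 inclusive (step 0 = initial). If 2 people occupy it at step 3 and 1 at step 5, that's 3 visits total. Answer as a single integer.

Step 0: p0@(2,0) p1@(4,2) p2@(3,4) p3@(4,4) -> at (4,2): 1 [p1], cum=1
Step 1: p0@(3,0) p1@ESC p2@(4,4) p3@ESC -> at (4,2): 0 [-], cum=1
Step 2: p0@(4,0) p1@ESC p2@ESC p3@ESC -> at (4,2): 0 [-], cum=1
Step 3: p0@(4,1) p1@ESC p2@ESC p3@ESC -> at (4,2): 0 [-], cum=1
Step 4: p0@(4,2) p1@ESC p2@ESC p3@ESC -> at (4,2): 1 [p0], cum=2
Step 5: p0@ESC p1@ESC p2@ESC p3@ESC -> at (4,2): 0 [-], cum=2
Total visits = 2

Answer: 2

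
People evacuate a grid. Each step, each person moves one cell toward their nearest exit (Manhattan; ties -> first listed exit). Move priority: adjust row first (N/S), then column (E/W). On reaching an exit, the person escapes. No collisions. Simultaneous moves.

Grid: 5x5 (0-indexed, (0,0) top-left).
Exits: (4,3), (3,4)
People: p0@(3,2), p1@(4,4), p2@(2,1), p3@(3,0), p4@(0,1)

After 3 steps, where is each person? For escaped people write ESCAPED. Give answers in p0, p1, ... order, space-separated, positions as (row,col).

Step 1: p0:(3,2)->(4,2) | p1:(4,4)->(4,3)->EXIT | p2:(2,1)->(3,1) | p3:(3,0)->(4,0) | p4:(0,1)->(1,1)
Step 2: p0:(4,2)->(4,3)->EXIT | p1:escaped | p2:(3,1)->(4,1) | p3:(4,0)->(4,1) | p4:(1,1)->(2,1)
Step 3: p0:escaped | p1:escaped | p2:(4,1)->(4,2) | p3:(4,1)->(4,2) | p4:(2,1)->(3,1)

ESCAPED ESCAPED (4,2) (4,2) (3,1)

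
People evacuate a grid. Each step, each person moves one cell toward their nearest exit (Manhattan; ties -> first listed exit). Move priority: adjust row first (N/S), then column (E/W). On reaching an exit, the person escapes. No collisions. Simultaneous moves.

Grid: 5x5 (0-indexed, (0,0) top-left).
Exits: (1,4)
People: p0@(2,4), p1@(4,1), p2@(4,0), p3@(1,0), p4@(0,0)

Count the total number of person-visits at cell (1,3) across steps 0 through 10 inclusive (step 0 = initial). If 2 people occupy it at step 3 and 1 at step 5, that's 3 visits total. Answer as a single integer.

Step 0: p0@(2,4) p1@(4,1) p2@(4,0) p3@(1,0) p4@(0,0) -> at (1,3): 0 [-], cum=0
Step 1: p0@ESC p1@(3,1) p2@(3,0) p3@(1,1) p4@(1,0) -> at (1,3): 0 [-], cum=0
Step 2: p0@ESC p1@(2,1) p2@(2,0) p3@(1,2) p4@(1,1) -> at (1,3): 0 [-], cum=0
Step 3: p0@ESC p1@(1,1) p2@(1,0) p3@(1,3) p4@(1,2) -> at (1,3): 1 [p3], cum=1
Step 4: p0@ESC p1@(1,2) p2@(1,1) p3@ESC p4@(1,3) -> at (1,3): 1 [p4], cum=2
Step 5: p0@ESC p1@(1,3) p2@(1,2) p3@ESC p4@ESC -> at (1,3): 1 [p1], cum=3
Step 6: p0@ESC p1@ESC p2@(1,3) p3@ESC p4@ESC -> at (1,3): 1 [p2], cum=4
Step 7: p0@ESC p1@ESC p2@ESC p3@ESC p4@ESC -> at (1,3): 0 [-], cum=4
Total visits = 4

Answer: 4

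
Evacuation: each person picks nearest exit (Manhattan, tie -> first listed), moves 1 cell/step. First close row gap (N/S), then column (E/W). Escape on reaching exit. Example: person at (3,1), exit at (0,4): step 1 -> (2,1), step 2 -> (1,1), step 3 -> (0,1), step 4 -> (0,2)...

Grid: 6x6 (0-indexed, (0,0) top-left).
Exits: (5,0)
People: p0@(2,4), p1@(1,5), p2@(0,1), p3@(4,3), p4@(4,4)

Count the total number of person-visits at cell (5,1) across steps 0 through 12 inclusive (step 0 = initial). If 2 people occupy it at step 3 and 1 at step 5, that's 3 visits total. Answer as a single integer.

Answer: 5

Derivation:
Step 0: p0@(2,4) p1@(1,5) p2@(0,1) p3@(4,3) p4@(4,4) -> at (5,1): 0 [-], cum=0
Step 1: p0@(3,4) p1@(2,5) p2@(1,1) p3@(5,3) p4@(5,4) -> at (5,1): 0 [-], cum=0
Step 2: p0@(4,4) p1@(3,5) p2@(2,1) p3@(5,2) p4@(5,3) -> at (5,1): 0 [-], cum=0
Step 3: p0@(5,4) p1@(4,5) p2@(3,1) p3@(5,1) p4@(5,2) -> at (5,1): 1 [p3], cum=1
Step 4: p0@(5,3) p1@(5,5) p2@(4,1) p3@ESC p4@(5,1) -> at (5,1): 1 [p4], cum=2
Step 5: p0@(5,2) p1@(5,4) p2@(5,1) p3@ESC p4@ESC -> at (5,1): 1 [p2], cum=3
Step 6: p0@(5,1) p1@(5,3) p2@ESC p3@ESC p4@ESC -> at (5,1): 1 [p0], cum=4
Step 7: p0@ESC p1@(5,2) p2@ESC p3@ESC p4@ESC -> at (5,1): 0 [-], cum=4
Step 8: p0@ESC p1@(5,1) p2@ESC p3@ESC p4@ESC -> at (5,1): 1 [p1], cum=5
Step 9: p0@ESC p1@ESC p2@ESC p3@ESC p4@ESC -> at (5,1): 0 [-], cum=5
Total visits = 5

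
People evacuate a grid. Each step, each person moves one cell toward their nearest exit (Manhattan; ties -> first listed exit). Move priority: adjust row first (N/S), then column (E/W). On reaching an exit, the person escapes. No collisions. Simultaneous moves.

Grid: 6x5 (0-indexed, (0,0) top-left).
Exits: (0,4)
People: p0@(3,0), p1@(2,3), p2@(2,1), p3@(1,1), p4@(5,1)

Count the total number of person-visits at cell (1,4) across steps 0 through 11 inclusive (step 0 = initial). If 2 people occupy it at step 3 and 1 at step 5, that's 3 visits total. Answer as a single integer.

Answer: 0

Derivation:
Step 0: p0@(3,0) p1@(2,3) p2@(2,1) p3@(1,1) p4@(5,1) -> at (1,4): 0 [-], cum=0
Step 1: p0@(2,0) p1@(1,3) p2@(1,1) p3@(0,1) p4@(4,1) -> at (1,4): 0 [-], cum=0
Step 2: p0@(1,0) p1@(0,3) p2@(0,1) p3@(0,2) p4@(3,1) -> at (1,4): 0 [-], cum=0
Step 3: p0@(0,0) p1@ESC p2@(0,2) p3@(0,3) p4@(2,1) -> at (1,4): 0 [-], cum=0
Step 4: p0@(0,1) p1@ESC p2@(0,3) p3@ESC p4@(1,1) -> at (1,4): 0 [-], cum=0
Step 5: p0@(0,2) p1@ESC p2@ESC p3@ESC p4@(0,1) -> at (1,4): 0 [-], cum=0
Step 6: p0@(0,3) p1@ESC p2@ESC p3@ESC p4@(0,2) -> at (1,4): 0 [-], cum=0
Step 7: p0@ESC p1@ESC p2@ESC p3@ESC p4@(0,3) -> at (1,4): 0 [-], cum=0
Step 8: p0@ESC p1@ESC p2@ESC p3@ESC p4@ESC -> at (1,4): 0 [-], cum=0
Total visits = 0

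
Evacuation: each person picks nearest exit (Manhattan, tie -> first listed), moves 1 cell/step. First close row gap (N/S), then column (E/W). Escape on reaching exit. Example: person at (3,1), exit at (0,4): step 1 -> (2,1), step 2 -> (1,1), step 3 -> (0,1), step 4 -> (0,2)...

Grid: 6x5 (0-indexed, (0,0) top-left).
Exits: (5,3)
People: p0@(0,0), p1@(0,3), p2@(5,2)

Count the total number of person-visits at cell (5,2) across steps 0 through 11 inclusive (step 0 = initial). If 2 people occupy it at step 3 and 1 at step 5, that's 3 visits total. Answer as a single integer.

Answer: 2

Derivation:
Step 0: p0@(0,0) p1@(0,3) p2@(5,2) -> at (5,2): 1 [p2], cum=1
Step 1: p0@(1,0) p1@(1,3) p2@ESC -> at (5,2): 0 [-], cum=1
Step 2: p0@(2,0) p1@(2,3) p2@ESC -> at (5,2): 0 [-], cum=1
Step 3: p0@(3,0) p1@(3,3) p2@ESC -> at (5,2): 0 [-], cum=1
Step 4: p0@(4,0) p1@(4,3) p2@ESC -> at (5,2): 0 [-], cum=1
Step 5: p0@(5,0) p1@ESC p2@ESC -> at (5,2): 0 [-], cum=1
Step 6: p0@(5,1) p1@ESC p2@ESC -> at (5,2): 0 [-], cum=1
Step 7: p0@(5,2) p1@ESC p2@ESC -> at (5,2): 1 [p0], cum=2
Step 8: p0@ESC p1@ESC p2@ESC -> at (5,2): 0 [-], cum=2
Total visits = 2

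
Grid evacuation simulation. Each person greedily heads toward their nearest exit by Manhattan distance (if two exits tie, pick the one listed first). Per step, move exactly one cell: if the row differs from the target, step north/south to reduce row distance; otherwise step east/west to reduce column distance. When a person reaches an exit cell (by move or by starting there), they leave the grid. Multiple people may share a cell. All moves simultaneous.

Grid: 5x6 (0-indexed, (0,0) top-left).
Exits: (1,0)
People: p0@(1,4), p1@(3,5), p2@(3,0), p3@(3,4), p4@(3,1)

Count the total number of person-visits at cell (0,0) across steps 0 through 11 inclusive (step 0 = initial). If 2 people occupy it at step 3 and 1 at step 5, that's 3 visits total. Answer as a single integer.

Answer: 0

Derivation:
Step 0: p0@(1,4) p1@(3,5) p2@(3,0) p3@(3,4) p4@(3,1) -> at (0,0): 0 [-], cum=0
Step 1: p0@(1,3) p1@(2,5) p2@(2,0) p3@(2,4) p4@(2,1) -> at (0,0): 0 [-], cum=0
Step 2: p0@(1,2) p1@(1,5) p2@ESC p3@(1,4) p4@(1,1) -> at (0,0): 0 [-], cum=0
Step 3: p0@(1,1) p1@(1,4) p2@ESC p3@(1,3) p4@ESC -> at (0,0): 0 [-], cum=0
Step 4: p0@ESC p1@(1,3) p2@ESC p3@(1,2) p4@ESC -> at (0,0): 0 [-], cum=0
Step 5: p0@ESC p1@(1,2) p2@ESC p3@(1,1) p4@ESC -> at (0,0): 0 [-], cum=0
Step 6: p0@ESC p1@(1,1) p2@ESC p3@ESC p4@ESC -> at (0,0): 0 [-], cum=0
Step 7: p0@ESC p1@ESC p2@ESC p3@ESC p4@ESC -> at (0,0): 0 [-], cum=0
Total visits = 0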